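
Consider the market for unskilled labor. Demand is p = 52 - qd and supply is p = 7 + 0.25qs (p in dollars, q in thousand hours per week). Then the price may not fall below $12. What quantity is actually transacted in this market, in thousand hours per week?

36

Rearranging demand gives qd = 52 - p; rearranging supply gives qs = 4p - 28. In a free market, 52 - p = 4p - 28 gives the equilibrium p* = 16, q* = 36.
The floor of 12 is below the equilibrium price 16, so it is not binding; the market clears at p* = 16, q* = 36.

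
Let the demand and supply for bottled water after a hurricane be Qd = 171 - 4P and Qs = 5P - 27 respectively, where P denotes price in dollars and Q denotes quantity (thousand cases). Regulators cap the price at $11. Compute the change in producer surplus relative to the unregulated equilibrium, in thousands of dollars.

-610.5

Equilibrium: 171 - 4P = 5P - 27, so 198 = 9P and P* = 22, Q* = 83.
Because the ceiling (11) lies below the market-clearing price, it is binding.
At P = 11: Qd = 171 - 4·11 = 127 and Qs = 5·11 - 27 = 28.
Producer surplus without the control is ½ · (22 - 5.4) · 83 = 688.9.
With the ceiling, producers sell 28 units at 11, so PS = ½ · (11 - 5.4) · 28 = 78.4.
Change in producer surplus = 78.4 - 688.9 = -610.5.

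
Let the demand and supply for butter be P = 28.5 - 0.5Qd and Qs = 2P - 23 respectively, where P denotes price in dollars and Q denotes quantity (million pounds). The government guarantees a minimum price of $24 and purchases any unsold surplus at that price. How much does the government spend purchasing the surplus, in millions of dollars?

384

Rearranging demand gives Qd = 57 - 2P. Setting quantity demanded equal to quantity supplied, 57 - 2P = 2P - 23, gives P* = 20 and Q* = 17.
Because the floor (24) lies above the market-clearing price, it is binding.
At P = 24: Qd = 57 - 2·24 = 9 and Qs = 2·24 - 23 = 25.
Surplus = Qs - Qd = 16.
Government expenditure = surplus × support price = 16 × 24 = 384.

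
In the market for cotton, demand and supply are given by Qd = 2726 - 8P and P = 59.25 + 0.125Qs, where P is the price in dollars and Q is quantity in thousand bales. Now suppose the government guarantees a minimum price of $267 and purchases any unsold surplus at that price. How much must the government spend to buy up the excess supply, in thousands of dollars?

286224

Rearranging supply gives Qs = 8P - 474. Equilibrium: 2726 - 8P = 8P - 474, so 3200 = 16P and P* = 200, Q* = 1126.
Since 267 > 200, the floor is binding.
At P = 267: Qd = 2726 - 8·267 = 590 and Qs = 8·267 - 474 = 1662.
Surplus = Qs - Qd = 1072.
Government expenditure = surplus × support price = 1072 × 267 = 286224.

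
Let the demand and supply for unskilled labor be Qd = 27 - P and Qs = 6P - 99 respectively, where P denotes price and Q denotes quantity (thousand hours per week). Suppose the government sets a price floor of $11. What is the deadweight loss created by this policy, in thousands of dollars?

0

Equilibrium: 27 - P = 6P - 99, so 126 = 7P and P* = 18, Q* = 9.
The floor of 11 is below the equilibrium price 18, so it is not binding; the market clears at P* = 18, Q* = 9.
Since the control does not bind, no trades are prevented and deadweight loss is zero.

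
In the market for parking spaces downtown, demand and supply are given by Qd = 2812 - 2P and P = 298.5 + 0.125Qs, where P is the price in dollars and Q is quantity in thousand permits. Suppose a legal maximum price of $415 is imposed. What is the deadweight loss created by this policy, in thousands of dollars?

220500

Rearranging supply gives Qs = 8P - 2388. In a free market, 2812 - 2P = 8P - 2388 gives the equilibrium P* = 520, Q* = 1772.
Since 415 < 520, the ceiling is binding.
At P = 415: Qd = 2812 - 2·415 = 1982 and Qs = 8·415 - 2388 = 932.
Quantity traded falls to 932. At Q = 932 the demand price is (2812 - 932)/2 = 940 and the supply price is (2388 + 932)/8 = 415.
Deadweight loss = ½ · (940 - 415) · (1772 - 932) = ½ · 525 · 840 = 220500.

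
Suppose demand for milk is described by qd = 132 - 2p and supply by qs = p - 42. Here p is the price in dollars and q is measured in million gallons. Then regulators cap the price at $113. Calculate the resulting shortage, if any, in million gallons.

Setting quantity demanded equal to quantity supplied, 132 - 2p = p - 42, gives p* = 58 and q* = 16.
The ceiling of 113 is above the equilibrium price 58, so it is not binding; the market clears at p* = 58, q* = 16.
Since the control does not bind, there is no shortage.

0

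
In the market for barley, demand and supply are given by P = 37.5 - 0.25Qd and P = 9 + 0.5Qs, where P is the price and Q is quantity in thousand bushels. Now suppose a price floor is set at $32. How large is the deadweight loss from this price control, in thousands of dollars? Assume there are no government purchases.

Rearranging demand gives Qd = 150 - 4P; rearranging supply gives Qs = 2P - 18. Without the control the market clears where 150 - 4P = 2P - 18, i.e. P* = 28 and Q* = 38.
Since 32 > 28, the floor is binding.
At P = 32: Qd = 150 - 4·32 = 22 and Qs = 2·32 - 18 = 46.
Quantity traded falls to 22. At Q = 22 the demand price is (150 - 22)/4 = 32 and the supply price is (18 + 22)/2 = 20.
Deadweight loss = ½ · (32 - 20) · (38 - 22) = ½ · 12 · 16 = 96.

96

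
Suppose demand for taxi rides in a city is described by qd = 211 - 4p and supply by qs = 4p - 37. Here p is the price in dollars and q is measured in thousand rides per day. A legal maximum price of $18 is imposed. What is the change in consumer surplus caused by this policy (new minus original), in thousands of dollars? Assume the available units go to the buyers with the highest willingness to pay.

117

In a free market, 211 - 4p = 4p - 37 gives the equilibrium p* = 31, q* = 87.
The ceiling of 18 is below the equilibrium price 31, so it binds.
At p = 18: qd = 211 - 4·18 = 139 and qs = 4·18 - 37 = 35.
Consumer surplus without the control is ½ · (52.75 - 31) · 87 = 946.125.
With the ceiling, 35 units are sold at 18 (assume they go to the highest-value buyers). The demand price at q = 35 is 44, so CS = ½ · [(52.75 - 18) + (44 - 18)] · 35 = 1063.125.
Change in consumer surplus = 1063.125 - 946.125 = 117.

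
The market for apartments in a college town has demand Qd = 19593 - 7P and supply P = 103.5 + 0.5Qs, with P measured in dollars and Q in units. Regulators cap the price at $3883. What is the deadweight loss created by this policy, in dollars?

0

Rearranging supply gives Qs = 2P - 207. In a free market, 19593 - 7P = 2P - 207 gives the equilibrium P* = 2200, Q* = 4193.
The ceiling of 3883 is above the equilibrium price 2200, so it is not binding; the market clears at P* = 2200, Q* = 4193.
Since the control does not bind, no trades are prevented and deadweight loss is zero.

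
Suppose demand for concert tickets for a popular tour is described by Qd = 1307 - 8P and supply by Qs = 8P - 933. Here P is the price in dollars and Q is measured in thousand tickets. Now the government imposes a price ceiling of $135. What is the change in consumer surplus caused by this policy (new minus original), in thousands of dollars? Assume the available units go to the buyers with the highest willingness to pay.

Equilibrium: 1307 - 8P = 8P - 933, so 2240 = 16P and P* = 140, Q* = 187.
Because the ceiling (135) lies below the market-clearing price, it is binding.
At P = 135: Qd = 1307 - 8·135 = 227 and Qs = 8·135 - 933 = 147.
Consumer surplus without the control is ½ · (163.375 - 140) · 187 = 2185.5625.
With the ceiling, 147 units are sold at 135 (assume they go to the highest-value buyers). The demand price at Q = 147 is 145, so CS = ½ · [(163.375 - 135) + (145 - 135)] · 147 = 2820.5625.
Change in consumer surplus = 2820.5625 - 2185.5625 = 635.

635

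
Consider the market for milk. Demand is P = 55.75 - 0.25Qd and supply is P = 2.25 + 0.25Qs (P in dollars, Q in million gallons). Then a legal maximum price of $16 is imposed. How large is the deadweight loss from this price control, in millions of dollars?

Rearranging demand gives Qd = 223 - 4P; rearranging supply gives Qs = 4P - 9. In a free market, 223 - 4P = 4P - 9 gives the equilibrium P* = 29, Q* = 107.
The ceiling of 16 is below the equilibrium price 29, so it binds.
At P = 16: Qd = 223 - 4·16 = 159 and Qs = 4·16 - 9 = 55.
Quantity traded falls to 55. At Q = 55 the demand price is (223 - 55)/4 = 42 and the supply price is (9 + 55)/4 = 16.
Deadweight loss = ½ · (42 - 16) · (107 - 55) = ½ · 26 · 52 = 676.

676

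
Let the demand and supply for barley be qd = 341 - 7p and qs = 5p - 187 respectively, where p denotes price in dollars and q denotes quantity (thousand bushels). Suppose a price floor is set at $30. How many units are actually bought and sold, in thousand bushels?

33

In a free market, 341 - 7p = 5p - 187 gives the equilibrium p* = 44, q* = 33.
The floor of 30 is below the equilibrium price 44, so it is not binding; the market clears at p* = 44, q* = 33.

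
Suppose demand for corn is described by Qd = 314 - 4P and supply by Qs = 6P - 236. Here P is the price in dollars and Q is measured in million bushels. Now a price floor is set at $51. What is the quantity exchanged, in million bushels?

Setting quantity demanded equal to quantity supplied, 314 - 4P = 6P - 236, gives P* = 55 and Q* = 94.
Since 51 is below P* = 55, the floor does not bind and the free-market outcome prevails.

94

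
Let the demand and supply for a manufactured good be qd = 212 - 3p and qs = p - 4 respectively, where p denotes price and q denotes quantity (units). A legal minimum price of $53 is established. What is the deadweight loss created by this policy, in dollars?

Without the control the market clears where 212 - 3p = p - 4, i.e. p* = 54 and q* = 50.
The floor of 53 is below the equilibrium price 54, so it is not binding; the market clears at p* = 54, q* = 50.
Since the control does not bind, no trades are prevented and deadweight loss is zero.

0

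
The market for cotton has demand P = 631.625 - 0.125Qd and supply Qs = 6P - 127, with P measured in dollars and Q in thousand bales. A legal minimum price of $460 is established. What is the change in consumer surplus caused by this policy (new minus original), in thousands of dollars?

Rearranging demand gives Qd = 5053 - 8P. Without the control the market clears where 5053 - 8P = 6P - 127, i.e. P* = 370 and Q* = 2093.
The floor of 460 is above the equilibrium price 370, so it binds.
At P = 460: Qd = 5053 - 8·460 = 1373 and Qs = 6·460 - 127 = 2633.
Consumer surplus without the control is ½ · (631.625 - 370) · 2093 = 273790.5625.
With the floor, consumers buy 1373 units at 460, so CS = ½ · (631.625 - 460) · 1373 = 117820.5625.
Change in consumer surplus = 117820.5625 - 273790.5625 = -155970.

-155970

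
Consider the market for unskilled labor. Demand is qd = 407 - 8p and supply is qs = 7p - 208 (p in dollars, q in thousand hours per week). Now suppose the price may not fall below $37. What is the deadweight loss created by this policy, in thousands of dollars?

0

In a free market, 407 - 8p = 7p - 208 gives the equilibrium p* = 41, q* = 79.
The floor of 37 is below the equilibrium price 41, so it is not binding; the market clears at p* = 41, q* = 79.
Since the control does not bind, no trades are prevented and deadweight loss is zero.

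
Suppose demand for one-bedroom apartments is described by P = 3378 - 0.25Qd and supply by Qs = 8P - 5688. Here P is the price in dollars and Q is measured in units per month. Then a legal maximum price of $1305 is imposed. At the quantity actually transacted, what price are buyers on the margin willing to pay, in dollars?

Rearranging demand gives Qd = 13512 - 4P. Equilibrium: 13512 - 4P = 8P - 5688, so 19200 = 12P and P* = 1600, Q* = 7112.
The ceiling of 1305 is below the equilibrium price 1600, so it binds.
At P = 1305: Qd = 13512 - 4·1305 = 8292 and Qs = 8·1305 - 5688 = 4752.
Only 4752 units reach the market. On the demand curve, the marginal buyer's willingness to pay at Q = 4752 is (13512 - 4752)/4 = 2190.

2190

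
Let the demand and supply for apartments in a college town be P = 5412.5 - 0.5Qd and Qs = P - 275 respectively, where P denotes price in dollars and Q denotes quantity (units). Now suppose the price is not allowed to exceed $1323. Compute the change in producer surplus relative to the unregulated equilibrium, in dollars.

Rearranging demand gives Qd = 10825 - 2P. In a free market, 10825 - 2P = P - 275 gives the equilibrium P* = 3700, Q* = 3425.
Because the ceiling (1323) lies below the market-clearing price, it is binding.
At P = 1323: Qd = 10825 - 2·1323 = 8179 and Qs = 1323 - 275 = 1048.
Producer surplus without the control is ½ · (3700 - 275) · 3425 = 5865312.5.
With the ceiling, producers sell 1048 units at 1323, so PS = ½ · (1323 - 275) · 1048 = 549152.
Change in producer surplus = 549152 - 5865312.5 = -5316160.5.

-5316160.5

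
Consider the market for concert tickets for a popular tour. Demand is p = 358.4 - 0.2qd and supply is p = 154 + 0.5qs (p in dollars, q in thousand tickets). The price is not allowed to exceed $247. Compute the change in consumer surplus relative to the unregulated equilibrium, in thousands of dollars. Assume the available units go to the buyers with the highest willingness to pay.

Rearranging demand gives qd = 1792 - 5p; rearranging supply gives qs = 2p - 308. Equilibrium: 1792 - 5p = 2p - 308, so 2100 = 7p and p* = 300, q* = 292.
The ceiling of 247 is below the equilibrium price 300, so it binds.
At p = 247: qd = 1792 - 5·247 = 557 and qs = 2·247 - 308 = 186.
Consumer surplus without the control is ½ · (358.4 - 300) · 292 = 8526.4.
With the ceiling, 186 units are sold at 247 (assume they go to the highest-value buyers). The demand price at q = 186 is 321.2, so CS = ½ · [(358.4 - 247) + (321.2 - 247)] · 186 = 17260.8.
Change in consumer surplus = 17260.8 - 8526.4 = 8734.4.

8734.4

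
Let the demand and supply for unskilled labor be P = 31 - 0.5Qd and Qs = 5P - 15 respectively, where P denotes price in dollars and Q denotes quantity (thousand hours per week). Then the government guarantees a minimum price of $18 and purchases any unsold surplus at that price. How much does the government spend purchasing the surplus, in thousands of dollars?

Rearranging demand gives Qd = 62 - 2P. Equilibrium: 62 - 2P = 5P - 15, so 77 = 7P and P* = 11, Q* = 40.
Because the floor (18) lies above the market-clearing price, it is binding.
At P = 18: Qd = 62 - 2·18 = 26 and Qs = 5·18 - 15 = 75.
Surplus = Qs - Qd = 49.
Government expenditure = surplus × support price = 49 × 18 = 882.

882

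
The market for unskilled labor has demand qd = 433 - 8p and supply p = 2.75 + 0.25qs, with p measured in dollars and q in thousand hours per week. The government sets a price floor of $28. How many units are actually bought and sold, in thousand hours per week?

137

Rearranging supply gives qs = 4p - 11. Without the control the market clears where 433 - 8p = 4p - 11, i.e. p* = 37 and q* = 137.
Since 28 is below p* = 37, the floor does not bind and the free-market outcome prevails.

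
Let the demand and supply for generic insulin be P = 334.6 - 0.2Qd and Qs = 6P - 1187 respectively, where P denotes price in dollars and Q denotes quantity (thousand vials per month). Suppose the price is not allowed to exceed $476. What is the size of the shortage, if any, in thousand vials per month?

Rearranging demand gives Qd = 1673 - 5P. Without the control the market clears where 1673 - 5P = 6P - 1187, i.e. P* = 260 and Q* = 373.
Since 476 is above P* = 260, the ceiling does not bind and the free-market outcome prevails.
Since the control does not bind, there is no shortage.

0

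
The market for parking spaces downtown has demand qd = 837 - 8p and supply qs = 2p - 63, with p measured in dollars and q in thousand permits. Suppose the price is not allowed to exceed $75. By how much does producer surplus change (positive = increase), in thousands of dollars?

-1530

Setting quantity demanded equal to quantity supplied, 837 - 8p = 2p - 63, gives p* = 90 and q* = 117.
The ceiling of 75 is below the equilibrium price 90, so it binds.
At p = 75: qd = 837 - 8·75 = 237 and qs = 2·75 - 63 = 87.
Producer surplus without the control is ½ · (90 - 31.5) · 117 = 3422.25.
With the ceiling, producers sell 87 units at 75, so PS = ½ · (75 - 31.5) · 87 = 1892.25.
Change in producer surplus = 1892.25 - 3422.25 = -1530.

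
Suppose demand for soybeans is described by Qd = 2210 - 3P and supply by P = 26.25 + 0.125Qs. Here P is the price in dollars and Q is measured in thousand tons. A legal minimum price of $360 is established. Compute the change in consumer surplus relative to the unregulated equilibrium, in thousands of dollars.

-187600

Rearranging supply gives Qs = 8P - 210. Equilibrium: 2210 - 3P = 8P - 210, so 2420 = 11P and P* = 220, Q* = 1550.
Because the floor (360) lies above the market-clearing price, it is binding.
At P = 360: Qd = 2210 - 3·360 = 1130 and Qs = 8·360 - 210 = 2670.
Consumer surplus without the control is ½ · (2210/3 - 220) · 1550 = 1201250/3.
With the floor, consumers buy 1130 units at 360, so CS = ½ · (2210/3 - 360) · 1130 = 638450/3.
Change in consumer surplus = 638450/3 - 1201250/3 = -187600.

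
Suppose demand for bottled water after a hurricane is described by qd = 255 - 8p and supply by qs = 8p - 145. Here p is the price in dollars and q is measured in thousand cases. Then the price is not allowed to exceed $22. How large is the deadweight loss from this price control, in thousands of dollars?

72

Equilibrium: 255 - 8p = 8p - 145, so 400 = 16p and p* = 25, q* = 55.
Since 22 < 25, the ceiling is binding.
At p = 22: qd = 255 - 8·22 = 79 and qs = 8·22 - 145 = 31.
Quantity traded falls to 31. At q = 31 the demand price is (255 - 31)/8 = 28 and the supply price is (145 + 31)/8 = 22.
Deadweight loss = ½ · (28 - 22) · (55 - 31) = ½ · 6 · 24 = 72.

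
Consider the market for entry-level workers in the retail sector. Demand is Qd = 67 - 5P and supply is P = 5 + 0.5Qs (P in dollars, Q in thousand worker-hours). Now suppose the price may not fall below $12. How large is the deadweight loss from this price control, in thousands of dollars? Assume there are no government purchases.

Rearranging supply gives Qs = 2P - 10. In a free market, 67 - 5P = 2P - 10 gives the equilibrium P* = 11, Q* = 12.
Because the floor (12) lies above the market-clearing price, it is binding.
At P = 12: Qd = 67 - 5·12 = 7 and Qs = 2·12 - 10 = 14.
Quantity traded falls to 7. At Q = 7 the demand price is (67 - 7)/5 = 12 and the supply price is (10 + 7)/2 = 8.5.
Deadweight loss = ½ · (12 - 8.5) · (12 - 7) = ½ · 3.5 · 5 = 8.75.

8.75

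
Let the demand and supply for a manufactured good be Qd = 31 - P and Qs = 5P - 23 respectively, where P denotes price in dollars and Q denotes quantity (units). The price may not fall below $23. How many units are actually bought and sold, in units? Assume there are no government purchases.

8

Equilibrium: 31 - P = 5P - 23, so 54 = 6P and P* = 9, Q* = 22.
The floor of 23 is above the equilibrium price 9, so it binds.
At P = 23: Qd = 31 - 23 = 8 and Qs = 5·23 - 23 = 92.
The quantity actually transacted is the short side, demand: 8.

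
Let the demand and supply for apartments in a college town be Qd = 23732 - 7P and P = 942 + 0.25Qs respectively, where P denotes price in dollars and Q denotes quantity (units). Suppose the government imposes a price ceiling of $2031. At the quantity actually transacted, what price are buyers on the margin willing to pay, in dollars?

Rearranging supply gives Qs = 4P - 3768. Setting quantity demanded equal to quantity supplied, 23732 - 7P = 4P - 3768, gives P* = 2500 and Q* = 6232.
Since 2031 < 2500, the ceiling is binding.
At P = 2031: Qd = 23732 - 7·2031 = 9515 and Qs = 4·2031 - 3768 = 4356.
Only 4356 units reach the market. On the demand curve, the marginal buyer's willingness to pay at Q = 4356 is (23732 - 4356)/7 = 2768.

2768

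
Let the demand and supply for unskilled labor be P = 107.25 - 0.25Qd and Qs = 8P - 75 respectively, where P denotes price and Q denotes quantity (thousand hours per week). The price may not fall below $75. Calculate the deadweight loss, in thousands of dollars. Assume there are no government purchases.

Rearranging demand gives Qd = 429 - 4P. In a free market, 429 - 4P = 8P - 75 gives the equilibrium P* = 42, Q* = 261.
Because the floor (75) lies above the market-clearing price, it is binding.
At P = 75: Qd = 429 - 4·75 = 129 and Qs = 8·75 - 75 = 525.
Quantity traded falls to 129. At Q = 129 the demand price is (429 - 129)/4 = 75 and the supply price is (75 + 129)/8 = 25.5.
Deadweight loss = ½ · (75 - 25.5) · (261 - 129) = ½ · 49.5 · 132 = 3267.

3267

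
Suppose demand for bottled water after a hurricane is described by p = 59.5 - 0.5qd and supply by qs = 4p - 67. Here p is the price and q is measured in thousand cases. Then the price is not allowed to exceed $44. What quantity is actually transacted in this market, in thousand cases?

57

Rearranging demand gives qd = 119 - 2p. Equilibrium: 119 - 2p = 4p - 67, so 186 = 6p and p* = 31, q* = 57.
Since 44 is above p* = 31, the ceiling does not bind and the free-market outcome prevails.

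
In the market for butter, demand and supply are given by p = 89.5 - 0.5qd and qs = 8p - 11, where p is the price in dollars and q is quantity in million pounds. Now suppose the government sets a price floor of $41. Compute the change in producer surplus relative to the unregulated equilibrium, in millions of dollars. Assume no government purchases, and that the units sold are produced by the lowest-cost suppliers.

2013

Rearranging demand gives qd = 179 - 2p. Equilibrium: 179 - 2p = 8p - 11, so 190 = 10p and p* = 19, q* = 141.
The floor of 41 is above the equilibrium price 19, so it binds.
At p = 41: qd = 179 - 2·41 = 97 and qs = 8·41 - 11 = 317.
Producer surplus without the control is ½ · (19 - 1.375) · 141 = 1242.5625.
With the floor, 97 units are sold at 41. The supply price at q = 97 is 13.5, so PS = ½ · [(41 - 1.375) + (41 - 13.5)] · 97 = 3255.5625.
Change in producer surplus = 3255.5625 - 1242.5625 = 2013.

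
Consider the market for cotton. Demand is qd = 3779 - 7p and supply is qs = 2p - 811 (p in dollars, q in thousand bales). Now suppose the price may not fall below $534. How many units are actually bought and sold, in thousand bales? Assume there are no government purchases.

Without the control the market clears where 3779 - 7p = 2p - 811, i.e. p* = 510 and q* = 209.
The floor of 534 is above the equilibrium price 510, so it binds.
At p = 534: qd = 3779 - 7·534 = 41 and qs = 2·534 - 811 = 257.
The quantity actually transacted is the short side, demand: 41.

41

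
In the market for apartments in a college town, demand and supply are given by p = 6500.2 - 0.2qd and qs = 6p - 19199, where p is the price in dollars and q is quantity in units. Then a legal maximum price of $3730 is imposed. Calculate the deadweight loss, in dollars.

Rearranging demand gives qd = 32501 - 5p. Setting quantity demanded equal to quantity supplied, 32501 - 5p = 6p - 19199, gives p* = 4700 and q* = 9001.
The ceiling of 3730 is below the equilibrium price 4700, so it binds.
At p = 3730: qd = 32501 - 5·3730 = 13851 and qs = 6·3730 - 19199 = 3181.
Quantity traded falls to 3181. At q = 3181 the demand price is (32501 - 3181)/5 = 5864 and the supply price is (19199 + 3181)/6 = 3730.
Deadweight loss = ½ · (5864 - 3730) · (9001 - 3181) = ½ · 2134 · 5820 = 6209940.

6209940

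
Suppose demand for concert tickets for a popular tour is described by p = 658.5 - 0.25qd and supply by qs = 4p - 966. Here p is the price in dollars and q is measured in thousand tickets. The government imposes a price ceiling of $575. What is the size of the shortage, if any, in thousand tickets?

Rearranging demand gives qd = 2634 - 4p. In a free market, 2634 - 4p = 4p - 966 gives the equilibrium p* = 450, q* = 834.
The ceiling of 575 is above the equilibrium price 450, so it is not binding; the market clears at p* = 450, q* = 834.
Since the control does not bind, there is no shortage.

0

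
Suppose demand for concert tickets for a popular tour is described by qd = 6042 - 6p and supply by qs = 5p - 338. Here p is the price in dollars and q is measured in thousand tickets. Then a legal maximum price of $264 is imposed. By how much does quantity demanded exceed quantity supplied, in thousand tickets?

Without the control the market clears where 6042 - 6p = 5p - 338, i.e. p* = 580 and q* = 2562.
The ceiling of 264 is below the equilibrium price 580, so it binds.
At p = 264: qd = 6042 - 6·264 = 4458 and qs = 5·264 - 338 = 982.
Shortage = qd - qs = 4458 - 982 = 3476.

3476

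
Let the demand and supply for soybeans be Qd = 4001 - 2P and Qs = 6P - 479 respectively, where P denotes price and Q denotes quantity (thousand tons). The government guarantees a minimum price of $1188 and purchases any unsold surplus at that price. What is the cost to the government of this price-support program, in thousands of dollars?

In a free market, 4001 - 2P = 6P - 479 gives the equilibrium P* = 560, Q* = 2881.
Since 1188 > 560, the floor is binding.
At P = 1188: Qd = 4001 - 2·1188 = 1625 and Qs = 6·1188 - 479 = 6649.
Surplus = Qs - Qd = 5024.
Government expenditure = surplus × support price = 5024 × 1188 = 5968512.

5968512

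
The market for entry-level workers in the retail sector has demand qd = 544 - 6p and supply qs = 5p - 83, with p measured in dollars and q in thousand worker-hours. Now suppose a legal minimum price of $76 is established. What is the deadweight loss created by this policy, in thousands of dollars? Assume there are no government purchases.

In a free market, 544 - 6p = 5p - 83 gives the equilibrium p* = 57, q* = 202.
The floor of 76 is above the equilibrium price 57, so it binds.
At p = 76: qd = 544 - 6·76 = 88 and qs = 5·76 - 83 = 297.
Quantity traded falls to 88. At q = 88 the demand price is (544 - 88)/6 = 76 and the supply price is (83 + 88)/5 = 34.2.
Deadweight loss = ½ · (76 - 34.2) · (202 - 88) = ½ · 41.8 · 114 = 2382.6.

2382.6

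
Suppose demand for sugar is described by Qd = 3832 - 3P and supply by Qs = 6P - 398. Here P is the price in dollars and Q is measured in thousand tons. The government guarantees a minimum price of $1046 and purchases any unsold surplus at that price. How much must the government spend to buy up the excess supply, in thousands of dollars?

5422464

Equilibrium: 3832 - 3P = 6P - 398, so 4230 = 9P and P* = 470, Q* = 2422.
Since 1046 > 470, the floor is binding.
At P = 1046: Qd = 3832 - 3·1046 = 694 and Qs = 6·1046 - 398 = 5878.
Surplus = Qs - Qd = 5184.
Government expenditure = surplus × support price = 5184 × 1046 = 5422464.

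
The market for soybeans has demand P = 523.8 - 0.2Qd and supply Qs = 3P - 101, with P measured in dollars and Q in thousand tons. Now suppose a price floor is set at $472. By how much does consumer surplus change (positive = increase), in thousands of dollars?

Rearranging demand gives Qd = 2619 - 5P. Without the control the market clears where 2619 - 5P = 3P - 101, i.e. P* = 340 and Q* = 919.
Because the floor (472) lies above the market-clearing price, it is binding.
At P = 472: Qd = 2619 - 5·472 = 259 and Qs = 3·472 - 101 = 1315.
Consumer surplus without the control is ½ · (523.8 - 340) · 919 = 84456.1.
With the floor, consumers buy 259 units at 472, so CS = ½ · (523.8 - 472) · 259 = 6708.1.
Change in consumer surplus = 6708.1 - 84456.1 = -77748.

-77748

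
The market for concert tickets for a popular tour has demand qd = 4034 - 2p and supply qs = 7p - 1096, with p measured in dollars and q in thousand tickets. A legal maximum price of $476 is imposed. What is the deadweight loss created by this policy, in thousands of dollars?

Without the control the market clears where 4034 - 2p = 7p - 1096, i.e. p* = 570 and q* = 2894.
Since 476 < 570, the ceiling is binding.
At p = 476: qd = 4034 - 2·476 = 3082 and qs = 7·476 - 1096 = 2236.
Quantity traded falls to 2236. At q = 2236 the demand price is (4034 - 2236)/2 = 899 and the supply price is (1096 + 2236)/7 = 476.
Deadweight loss = ½ · (899 - 476) · (2894 - 2236) = ½ · 423 · 658 = 139167.

139167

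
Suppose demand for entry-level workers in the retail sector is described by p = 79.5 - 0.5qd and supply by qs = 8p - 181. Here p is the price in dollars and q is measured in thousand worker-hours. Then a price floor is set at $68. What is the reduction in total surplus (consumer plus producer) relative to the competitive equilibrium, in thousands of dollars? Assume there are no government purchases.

1445

Rearranging demand gives qd = 159 - 2p. Equilibrium: 159 - 2p = 8p - 181, so 340 = 10p and p* = 34, q* = 91.
Since 68 > 34, the floor is binding.
At p = 68: qd = 159 - 2·68 = 23 and qs = 8·68 - 181 = 363.
Quantity traded falls to 23. At q = 23 the demand price is (159 - 23)/2 = 68 and the supply price is (181 + 23)/8 = 25.5.
Deadweight loss = ½ · (68 - 25.5) · (91 - 23) = ½ · 42.5 · 68 = 1445.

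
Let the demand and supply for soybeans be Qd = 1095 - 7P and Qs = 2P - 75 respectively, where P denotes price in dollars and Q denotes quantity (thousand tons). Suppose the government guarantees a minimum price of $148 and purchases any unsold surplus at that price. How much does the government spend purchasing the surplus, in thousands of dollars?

Setting quantity demanded equal to quantity supplied, 1095 - 7P = 2P - 75, gives P* = 130 and Q* = 185.
Because the floor (148) lies above the market-clearing price, it is binding.
At P = 148: Qd = 1095 - 7·148 = 59 and Qs = 2·148 - 75 = 221.
Surplus = Qs - Qd = 162.
Government expenditure = surplus × support price = 162 × 148 = 23976.

23976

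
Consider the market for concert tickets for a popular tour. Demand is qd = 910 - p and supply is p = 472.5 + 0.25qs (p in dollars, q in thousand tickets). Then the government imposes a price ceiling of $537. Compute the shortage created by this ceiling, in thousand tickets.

115

Rearranging supply gives qs = 4p - 1890. In a free market, 910 - p = 4p - 1890 gives the equilibrium p* = 560, q* = 350.
The ceiling of 537 is below the equilibrium price 560, so it binds.
At p = 537: qd = 910 - 537 = 373 and qs = 4·537 - 1890 = 258.
Shortage = qd - qs = 373 - 258 = 115.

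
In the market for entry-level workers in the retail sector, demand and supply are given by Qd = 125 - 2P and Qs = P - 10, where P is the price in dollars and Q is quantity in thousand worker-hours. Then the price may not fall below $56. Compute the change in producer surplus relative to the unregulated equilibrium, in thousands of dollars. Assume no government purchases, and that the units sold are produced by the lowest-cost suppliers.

-99

Setting quantity demanded equal to quantity supplied, 125 - 2P = P - 10, gives P* = 45 and Q* = 35.
The floor of 56 is above the equilibrium price 45, so it binds.
At P = 56: Qd = 125 - 2·56 = 13 and Qs = 56 - 10 = 46.
Producer surplus without the control is ½ · (45 - 10) · 35 = 612.5.
With the floor, 13 units are sold at 56. The supply price at Q = 13 is 23, so PS = ½ · [(56 - 10) + (56 - 23)] · 13 = 513.5.
Change in producer surplus = 513.5 - 612.5 = -99.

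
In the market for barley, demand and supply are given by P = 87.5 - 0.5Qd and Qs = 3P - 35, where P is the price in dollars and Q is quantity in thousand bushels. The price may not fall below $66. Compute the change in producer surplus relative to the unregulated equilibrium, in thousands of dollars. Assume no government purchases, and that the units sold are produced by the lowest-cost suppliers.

648

Rearranging demand gives Qd = 175 - 2P. Equilibrium: 175 - 2P = 3P - 35, so 210 = 5P and P* = 42, Q* = 91.
The floor of 66 is above the equilibrium price 42, so it binds.
At P = 66: Qd = 175 - 2·66 = 43 and Qs = 3·66 - 35 = 163.
Producer surplus without the control is ½ · (42 - 35/3) · 91 = 8281/6.
With the floor, 43 units are sold at 66. The supply price at Q = 43 is 26, so PS = ½ · [(66 - 35/3) + (66 - 26)] · 43 = 12169/6.
Change in producer surplus = 12169/6 - 8281/6 = 648.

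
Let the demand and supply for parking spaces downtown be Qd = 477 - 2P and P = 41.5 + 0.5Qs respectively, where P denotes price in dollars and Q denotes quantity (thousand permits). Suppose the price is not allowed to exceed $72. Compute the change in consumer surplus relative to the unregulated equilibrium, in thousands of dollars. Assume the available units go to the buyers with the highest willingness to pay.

Rearranging supply gives Qs = 2P - 83. In a free market, 477 - 2P = 2P - 83 gives the equilibrium P* = 140, Q* = 197.
The ceiling of 72 is below the equilibrium price 140, so it binds.
At P = 72: Qd = 477 - 2·72 = 333 and Qs = 2·72 - 83 = 61.
Consumer surplus without the control is ½ · (238.5 - 140) · 197 = 9702.25.
With the ceiling, 61 units are sold at 72 (assume they go to the highest-value buyers). The demand price at Q = 61 is 208, so CS = ½ · [(238.5 - 72) + (208 - 72)] · 61 = 9226.25.
Change in consumer surplus = 9226.25 - 9702.25 = -476.

-476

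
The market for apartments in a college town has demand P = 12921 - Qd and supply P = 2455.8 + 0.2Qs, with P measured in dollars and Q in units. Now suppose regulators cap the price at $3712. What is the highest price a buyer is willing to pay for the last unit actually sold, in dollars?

Rearranging demand gives Qd = 12921 - P; rearranging supply gives Qs = 5P - 12279. Without the control the market clears where 12921 - P = 5P - 12279, i.e. P* = 4200 and Q* = 8721.
Since 3712 < 4200, the ceiling is binding.
At P = 3712: Qd = 12921 - 3712 = 9209 and Qs = 5·3712 - 12279 = 6281.
Only 6281 units reach the market. On the demand curve, the marginal buyer's willingness to pay at Q = 6281 is (12921 - 6281) = 6640.

6640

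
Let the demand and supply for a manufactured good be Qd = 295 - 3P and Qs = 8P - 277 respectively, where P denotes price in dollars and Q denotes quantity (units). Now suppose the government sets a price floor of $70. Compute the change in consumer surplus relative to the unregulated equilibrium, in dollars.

Setting quantity demanded equal to quantity supplied, 295 - 3P = 8P - 277, gives P* = 52 and Q* = 139.
Since 70 > 52, the floor is binding.
At P = 70: Qd = 295 - 3·70 = 85 and Qs = 8·70 - 277 = 283.
Consumer surplus without the control is ½ · (295/3 - 52) · 139 = 19321/6.
With the floor, consumers buy 85 units at 70, so CS = ½ · (295/3 - 70) · 85 = 7225/6.
Change in consumer surplus = 7225/6 - 19321/6 = -2016.

-2016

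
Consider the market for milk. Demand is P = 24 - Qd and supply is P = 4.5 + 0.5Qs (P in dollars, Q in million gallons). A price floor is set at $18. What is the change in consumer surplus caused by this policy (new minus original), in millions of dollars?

Rearranging demand gives Qd = 24 - P; rearranging supply gives Qs = 2P - 9. Equilibrium: 24 - P = 2P - 9, so 33 = 3P and P* = 11, Q* = 13.
The floor of 18 is above the equilibrium price 11, so it binds.
At P = 18: Qd = 24 - 18 = 6 and Qs = 2·18 - 9 = 27.
Consumer surplus without the control is ½ · (24 - 11) · 13 = 84.5.
With the floor, consumers buy 6 units at 18, so CS = ½ · (24 - 18) · 6 = 18.
Change in consumer surplus = 18 - 84.5 = -66.5.

-66.5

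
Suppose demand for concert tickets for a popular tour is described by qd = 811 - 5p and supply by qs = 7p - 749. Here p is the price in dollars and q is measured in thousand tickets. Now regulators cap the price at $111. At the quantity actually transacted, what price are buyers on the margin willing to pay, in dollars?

Setting quantity demanded equal to quantity supplied, 811 - 5p = 7p - 749, gives p* = 130 and q* = 161.
Because the ceiling (111) lies below the market-clearing price, it is binding.
At p = 111: qd = 811 - 5·111 = 256 and qs = 7·111 - 749 = 28.
Only 28 units reach the market. On the demand curve, the marginal buyer's willingness to pay at q = 28 is (811 - 28)/5 = 156.6.

156.6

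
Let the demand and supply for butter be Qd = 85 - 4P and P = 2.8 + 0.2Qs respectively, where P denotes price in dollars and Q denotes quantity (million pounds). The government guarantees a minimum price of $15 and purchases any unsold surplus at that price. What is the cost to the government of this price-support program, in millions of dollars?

Rearranging supply gives Qs = 5P - 14. In a free market, 85 - 4P = 5P - 14 gives the equilibrium P* = 11, Q* = 41.
The floor of 15 is above the equilibrium price 11, so it binds.
At P = 15: Qd = 85 - 4·15 = 25 and Qs = 5·15 - 14 = 61.
Surplus = Qs - Qd = 36.
Government expenditure = surplus × support price = 36 × 15 = 540.

540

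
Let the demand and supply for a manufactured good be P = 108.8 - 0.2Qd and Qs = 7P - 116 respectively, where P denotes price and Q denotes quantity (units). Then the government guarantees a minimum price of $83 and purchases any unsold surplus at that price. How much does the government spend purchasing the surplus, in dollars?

Rearranging demand gives Qd = 544 - 5P. Without the control the market clears where 544 - 5P = 7P - 116, i.e. P* = 55 and Q* = 269.
The floor of 83 is above the equilibrium price 55, so it binds.
At P = 83: Qd = 544 - 5·83 = 129 and Qs = 7·83 - 116 = 465.
Surplus = Qs - Qd = 336.
Government expenditure = surplus × support price = 336 × 83 = 27888.

27888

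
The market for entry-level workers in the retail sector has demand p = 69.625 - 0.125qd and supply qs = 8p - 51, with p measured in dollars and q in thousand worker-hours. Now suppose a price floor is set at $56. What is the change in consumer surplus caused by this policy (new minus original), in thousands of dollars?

Rearranging demand gives qd = 557 - 8p. In a free market, 557 - 8p = 8p - 51 gives the equilibrium p* = 38, q* = 253.
The floor of 56 is above the equilibrium price 38, so it binds.
At p = 56: qd = 557 - 8·56 = 109 and qs = 8·56 - 51 = 397.
Consumer surplus without the control is ½ · (69.625 - 38) · 253 = 4000.5625.
With the floor, consumers buy 109 units at 56, so CS = ½ · (69.625 - 56) · 109 = 742.5625.
Change in consumer surplus = 742.5625 - 4000.5625 = -3258.

-3258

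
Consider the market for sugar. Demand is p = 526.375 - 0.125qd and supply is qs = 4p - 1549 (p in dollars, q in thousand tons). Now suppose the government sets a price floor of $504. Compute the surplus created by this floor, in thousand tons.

Rearranging demand gives qd = 4211 - 8p. In a free market, 4211 - 8p = 4p - 1549 gives the equilibrium p* = 480, q* = 371.
The floor of 504 is above the equilibrium price 480, so it binds.
At p = 504: qd = 4211 - 8·504 = 179 and qs = 4·504 - 1549 = 467.
Surplus = qs - qd = 467 - 179 = 288.

288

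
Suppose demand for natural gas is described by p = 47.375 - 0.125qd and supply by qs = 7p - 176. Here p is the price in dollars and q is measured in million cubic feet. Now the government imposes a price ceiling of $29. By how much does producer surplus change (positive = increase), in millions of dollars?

Rearranging demand gives qd = 379 - 8p. Without the control the market clears where 379 - 8p = 7p - 176, i.e. p* = 37 and q* = 83.
Because the ceiling (29) lies below the market-clearing price, it is binding.
At p = 29: qd = 379 - 8·29 = 147 and qs = 7·29 - 176 = 27.
Producer surplus without the control is ½ · (37 - 176/7) · 83 = 6889/14.
With the ceiling, producers sell 27 units at 29, so PS = ½ · (29 - 176/7) · 27 = 729/14.
Change in producer surplus = 729/14 - 6889/14 = -440.

-440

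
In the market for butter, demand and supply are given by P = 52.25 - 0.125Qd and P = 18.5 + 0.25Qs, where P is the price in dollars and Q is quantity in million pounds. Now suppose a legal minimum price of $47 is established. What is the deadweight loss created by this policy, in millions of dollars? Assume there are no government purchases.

432

Rearranging demand gives Qd = 418 - 8P; rearranging supply gives Qs = 4P - 74. Without the control the market clears where 418 - 8P = 4P - 74, i.e. P* = 41 and Q* = 90.
Since 47 > 41, the floor is binding.
At P = 47: Qd = 418 - 8·47 = 42 and Qs = 4·47 - 74 = 114.
Quantity traded falls to 42. At Q = 42 the demand price is (418 - 42)/8 = 47 and the supply price is (74 + 42)/4 = 29.
Deadweight loss = ½ · (47 - 29) · (90 - 42) = ½ · 18 · 48 = 432.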